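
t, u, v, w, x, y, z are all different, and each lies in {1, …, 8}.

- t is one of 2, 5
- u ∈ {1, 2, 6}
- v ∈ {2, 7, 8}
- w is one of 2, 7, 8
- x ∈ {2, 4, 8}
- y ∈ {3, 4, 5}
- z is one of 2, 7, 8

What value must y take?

v, w, z share exactly the 3 values {2, 7, 8}; by pigeonhole those values go to them, so strike 2, 7, 8 from t, u, x.
t has just one choice, so t = 5. So y can't be 5.
That leaves x = 4. So y can't be 4.
So y = 3.

3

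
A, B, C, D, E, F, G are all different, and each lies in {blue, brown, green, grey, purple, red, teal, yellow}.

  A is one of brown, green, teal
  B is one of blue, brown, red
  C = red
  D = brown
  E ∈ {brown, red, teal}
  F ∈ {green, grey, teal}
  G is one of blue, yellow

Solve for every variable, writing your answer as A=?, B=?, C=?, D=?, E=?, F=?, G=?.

C's domain is down to {red}, so C = red. Remove red from B, E.
That leaves D = brown. Strike brown from A, B, E.
E's domain is down to {teal}, so E = teal. Strike teal from A, F.
A has just one choice, so A = green. Strike green from F.
B's domain is down to {blue}, so B = blue. Eliminate blue elsewhere: G.
F has just one choice, so F = grey.
G's domain is down to {yellow}, so G = yellow.

A=green, B=blue, C=red, D=brown, E=teal, F=grey, G=yellow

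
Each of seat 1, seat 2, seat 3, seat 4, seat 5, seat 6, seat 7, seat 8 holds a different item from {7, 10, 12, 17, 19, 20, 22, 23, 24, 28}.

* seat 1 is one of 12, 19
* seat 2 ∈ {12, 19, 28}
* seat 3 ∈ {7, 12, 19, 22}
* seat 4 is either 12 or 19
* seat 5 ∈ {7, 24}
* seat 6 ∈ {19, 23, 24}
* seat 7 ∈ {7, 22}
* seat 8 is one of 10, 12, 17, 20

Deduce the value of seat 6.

seat 1 and seat 4 between them cover only {12, 19} — a naked pair. Remove those values from seat 2, seat 3, seat 6, seat 8.
seat 2 has just one choice, so seat 2 = 28.
seat 3 and seat 7 between them cover only {7, 22} — a naked pair. Remove those values from seat 5.
That leaves seat 5 = 24. Eliminate 24 elsewhere: seat 6.
So seat 6 = 23.

23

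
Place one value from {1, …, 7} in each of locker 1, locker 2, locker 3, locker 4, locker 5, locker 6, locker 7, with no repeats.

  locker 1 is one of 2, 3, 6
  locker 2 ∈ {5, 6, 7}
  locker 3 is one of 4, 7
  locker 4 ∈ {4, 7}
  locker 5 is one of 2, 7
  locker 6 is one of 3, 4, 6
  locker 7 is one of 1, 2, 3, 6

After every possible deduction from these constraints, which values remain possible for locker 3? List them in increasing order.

4, 7

Among the 7 variables, 1 fits only locker 7 (and all 7 values in {1, 2, 3, 4, 5, 6, 7} must be used), so locker 7 = 1.
Among the 6 still-open variables, 5 fits only locker 2 (and all 6 values in {2, 3, 4, 5, 6, 7} must be used), so locker 2 = 5.
locker 3 and locker 4 share exactly the 2 values {4, 7}; by pigeonhole those values go to them, so strike 4, 7 from locker 5, locker 6.
locker 5 must be 2 (only option left). Strike 2 from locker 1.
No further eliminations apply; locker 3 can still be any of 4, 7.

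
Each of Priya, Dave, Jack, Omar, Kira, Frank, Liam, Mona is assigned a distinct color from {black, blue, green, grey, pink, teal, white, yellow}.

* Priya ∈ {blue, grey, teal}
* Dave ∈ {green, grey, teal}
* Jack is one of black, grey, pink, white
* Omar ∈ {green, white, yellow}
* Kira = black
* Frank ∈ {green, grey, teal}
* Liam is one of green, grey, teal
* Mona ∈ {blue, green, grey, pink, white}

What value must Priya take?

Kira has just one choice, so Kira = black. Remove black from Jack.
The 7 still-open variables draw from only 7 values {blue, green, grey, pink, teal, white, yellow}, so each is used; only Omar can be yellow, hence Omar = yellow.
Dave, Frank, Liam share exactly the 3 values {green, grey, teal}; by pigeonhole those values go to them, so strike green, grey, teal from Priya, Jack, Mona.
So Priya = blue.

blue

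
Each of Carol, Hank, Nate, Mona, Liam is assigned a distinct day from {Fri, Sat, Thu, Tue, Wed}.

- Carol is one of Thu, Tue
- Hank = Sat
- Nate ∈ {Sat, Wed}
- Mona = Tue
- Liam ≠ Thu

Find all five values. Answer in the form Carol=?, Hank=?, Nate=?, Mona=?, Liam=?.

Carol=Thu, Hank=Sat, Nate=Wed, Mona=Tue, Liam=Fri

Hank's domain is down to {Sat}, so Hank = Sat. Remove Sat from Nate, Liam.
Nate's domain is down to {Wed}, so Nate = Wed. So Liam can't be Wed.
Mona must be Tue (only option left). Strike Tue from Carol, Liam.
Liam must be Fri (only option left).
Carol must be Thu (only option left).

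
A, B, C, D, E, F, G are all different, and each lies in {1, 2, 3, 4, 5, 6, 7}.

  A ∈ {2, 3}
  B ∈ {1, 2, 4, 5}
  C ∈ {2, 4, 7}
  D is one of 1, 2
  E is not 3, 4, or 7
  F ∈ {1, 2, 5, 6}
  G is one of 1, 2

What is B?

4

The 7 variables together cover exactly {1, 2, 3, 4, 5, 6, 7} — 7 values for 7 variables — and 3 appears only in A's list, so A = 3.
The 6 still-open variables draw from only 6 values {1, 2, 4, 5, 6, 7}, so each is used; only C can be 7, hence C = 7.
Among the 5 still-open variables, 4 fits only B (and all 5 values in {1, 2, 4, 5, 6} must be used), so B = 4.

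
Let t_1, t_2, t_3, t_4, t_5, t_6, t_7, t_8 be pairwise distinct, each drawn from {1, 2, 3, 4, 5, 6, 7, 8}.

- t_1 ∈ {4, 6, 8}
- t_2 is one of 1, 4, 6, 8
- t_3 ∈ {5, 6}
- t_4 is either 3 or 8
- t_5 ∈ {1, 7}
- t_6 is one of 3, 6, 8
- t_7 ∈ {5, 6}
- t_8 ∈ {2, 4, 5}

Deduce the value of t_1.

Among the 8 variables, 2 fits only t_8 (and all 8 values in {1, 2, 3, 4, 5, 6, 7, 8} must be used), so t_8 = 2.
Among the 7 still-open variables, 7 fits only t_5 (and all 7 values in {1, 3, 4, 5, 6, 7, 8} must be used), so t_5 = 7.
The 6 still-open variables together cover exactly {1, 3, 4, 5, 6, 8} — 6 values for 6 variables — and 1 appears only in t_2's list, so t_2 = 1.
The 5 still-open variables together cover exactly {3, 4, 5, 6, 8} — 5 values for 5 variables — and 4 appears only in t_1's list, so t_1 = 4.

4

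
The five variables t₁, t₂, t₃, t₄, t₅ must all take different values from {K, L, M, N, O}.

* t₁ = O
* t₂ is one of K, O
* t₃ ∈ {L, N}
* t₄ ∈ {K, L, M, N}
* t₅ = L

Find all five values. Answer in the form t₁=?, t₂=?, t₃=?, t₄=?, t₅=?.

t₁'s domain is down to {O}, so t₁ = O. Remove O from t₂.
t₂ has just one choice, so t₂ = K. So t₄ can't be K.
t₅'s domain is down to {L}, so t₅ = L. Strike L from t₃, t₄.
t₃'s domain is down to {N}, so t₃ = N. So t₄ can't be N.
t₄'s domain is down to {M}, so t₄ = M.

t₁=O, t₂=K, t₃=N, t₄=M, t₅=L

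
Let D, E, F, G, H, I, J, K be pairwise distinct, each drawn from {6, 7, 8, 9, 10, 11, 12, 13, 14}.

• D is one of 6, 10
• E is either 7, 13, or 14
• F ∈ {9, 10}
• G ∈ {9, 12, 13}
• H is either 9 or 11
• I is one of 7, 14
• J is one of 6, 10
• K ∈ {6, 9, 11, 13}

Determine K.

13

The 8 variables together cover exactly {6, 7, 9, 10, 11, 12, 13, 14} — 8 values for 8 variables — and 12 appears only in G's list, so G = 12.
The 2 variables D and J are confined to {6, 10}, which locks those values in; drop them from F, K.
F has just one choice, so F = 9. Strike 9 from H, K.
That leaves H = 11. Eliminate 11 elsewhere: K.
So K = 13.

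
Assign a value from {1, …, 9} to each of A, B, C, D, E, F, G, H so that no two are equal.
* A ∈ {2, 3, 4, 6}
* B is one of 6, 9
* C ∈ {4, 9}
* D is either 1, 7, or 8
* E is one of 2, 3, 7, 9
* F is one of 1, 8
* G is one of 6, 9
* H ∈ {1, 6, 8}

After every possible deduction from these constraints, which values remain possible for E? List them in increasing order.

The 2 variables B and G are confined to {6, 9}, which locks those values in; drop them from A, C, E, H.
That leaves C = 4. Strike 4 from A.
F and H between them cover only {1, 8} — a naked pair. Remove those values from D.
D must be 7 (only option left). So E can't be 7.
No further eliminations apply; E can still be any of 2, 3.

2, 3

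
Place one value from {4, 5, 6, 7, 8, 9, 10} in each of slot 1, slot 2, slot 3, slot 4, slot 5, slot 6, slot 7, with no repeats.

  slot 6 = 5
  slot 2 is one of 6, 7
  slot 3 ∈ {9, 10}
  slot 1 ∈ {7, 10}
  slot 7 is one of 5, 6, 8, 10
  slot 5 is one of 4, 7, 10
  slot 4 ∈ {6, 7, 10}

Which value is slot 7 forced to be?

8

slot 6 must be 5 (only option left). So slot 7 can't be 5.
Among the 6 still-open variables, 4 fits only slot 5 (and all 6 values in {4, 6, 7, 8, 9, 10} must be used), so slot 5 = 4.
Among the 5 still-open variables, 8 fits only slot 7 (and all 5 values in {6, 7, 8, 9, 10} must be used), so slot 7 = 8.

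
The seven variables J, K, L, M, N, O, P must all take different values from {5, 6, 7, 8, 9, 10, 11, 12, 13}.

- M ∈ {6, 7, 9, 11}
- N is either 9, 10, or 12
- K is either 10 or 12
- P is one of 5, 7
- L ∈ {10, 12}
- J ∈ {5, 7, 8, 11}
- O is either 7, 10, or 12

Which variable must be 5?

K and L share exactly the 2 values {10, 12}; by pigeonhole those values go to them, so strike 10, 12 from N, O.
That leaves N = 9. Remove 9 from M.
O's domain is down to {7}, so O = 7. Strike 7 from J, M, P.
So 5 goes to P.

P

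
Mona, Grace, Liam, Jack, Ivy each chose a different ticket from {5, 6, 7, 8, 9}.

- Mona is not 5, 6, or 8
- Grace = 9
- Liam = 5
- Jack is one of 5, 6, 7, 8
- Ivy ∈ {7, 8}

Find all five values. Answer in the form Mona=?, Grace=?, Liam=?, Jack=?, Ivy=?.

Grace's domain is down to {9}, so Grace = 9. Remove 9 from Mona.
Liam's domain is down to {5}, so Liam = 5. Remove 5 from Jack.
That leaves Mona = 7. So Jack, Ivy can't be 7.
Ivy's domain is down to {8}, so Ivy = 8. Strike 8 from Jack.
That leaves Jack = 6.

Mona=7, Grace=9, Liam=5, Jack=6, Ivy=8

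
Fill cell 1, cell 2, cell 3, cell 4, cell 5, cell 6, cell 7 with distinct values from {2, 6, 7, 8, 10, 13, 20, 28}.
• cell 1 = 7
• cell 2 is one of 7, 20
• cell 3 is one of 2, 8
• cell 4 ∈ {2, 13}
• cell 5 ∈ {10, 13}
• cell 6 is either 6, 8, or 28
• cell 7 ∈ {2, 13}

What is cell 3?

8

cell 1's domain is down to {7}, so cell 1 = 7. So cell 2 can't be 7.
cell 2's domain is down to {20}, so cell 2 = 20.
cell 4 and cell 7 share exactly the 2 values {2, 13}; by pigeonhole those values go to them, so strike 2, 13 from cell 3, cell 5.
So cell 3 = 8.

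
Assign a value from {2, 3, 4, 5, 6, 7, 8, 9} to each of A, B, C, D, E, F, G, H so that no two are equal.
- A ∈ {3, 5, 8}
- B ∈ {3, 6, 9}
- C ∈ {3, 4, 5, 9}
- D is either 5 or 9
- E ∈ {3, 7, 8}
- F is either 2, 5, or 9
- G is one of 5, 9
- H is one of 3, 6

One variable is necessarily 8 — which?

A

The 8 variables together cover exactly {2, 3, 4, 5, 6, 7, 8, 9} — 8 values for 8 variables — and 2 appears only in F's list, so F = 2.
The 7 still-open variables draw from only 7 values {3, 4, 5, 6, 7, 8, 9}, so each is used; only C can be 4, hence C = 4.
The 6 still-open variables together cover exactly {3, 5, 6, 7, 8, 9} — 6 values for 6 variables — and 7 appears only in E's list, so E = 7.
The 5 still-open variables together cover exactly {3, 5, 6, 8, 9} — 5 values for 5 variables — and 8 appears only in A's list, so A = 8.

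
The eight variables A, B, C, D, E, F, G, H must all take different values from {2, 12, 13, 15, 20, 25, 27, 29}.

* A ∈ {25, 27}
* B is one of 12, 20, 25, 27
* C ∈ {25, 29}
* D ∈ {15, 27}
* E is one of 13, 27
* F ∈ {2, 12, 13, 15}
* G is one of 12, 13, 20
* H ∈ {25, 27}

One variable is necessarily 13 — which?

The 8 variables together cover exactly {2, 12, 13, 15, 20, 25, 27, 29} — 8 values for 8 variables — and 2 appears only in F's list, so F = 2.
The 7 still-open variables draw from only 7 values {12, 13, 15, 20, 25, 27, 29}, so each is used; only D can be 15, hence D = 15.
The 6 still-open variables draw from only 6 values {12, 13, 20, 25, 27, 29}, so each is used; only C can be 29, hence C = 29.
A and H share exactly the 2 values {25, 27}; by pigeonhole those values go to them, so strike 25, 27 from B, E.
So 13 goes to E.

E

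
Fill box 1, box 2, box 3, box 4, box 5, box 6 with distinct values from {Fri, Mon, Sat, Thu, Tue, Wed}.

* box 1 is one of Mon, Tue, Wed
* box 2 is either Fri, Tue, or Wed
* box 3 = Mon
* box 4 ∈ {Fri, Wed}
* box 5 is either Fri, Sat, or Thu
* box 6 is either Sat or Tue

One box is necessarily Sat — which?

box 3 has just one choice, so box 3 = Mon. So box 1 can't be Mon.
Among the 5 still-open variables, Thu fits only box 5 (and all 5 values in {Fri, Sat, Thu, Tue, Wed} must be used), so box 5 = Thu.
Among the 4 still-open variables, Sat fits only box 6 (and all 4 values in {Fri, Sat, Tue, Wed} must be used), so box 6 = Sat.

box 6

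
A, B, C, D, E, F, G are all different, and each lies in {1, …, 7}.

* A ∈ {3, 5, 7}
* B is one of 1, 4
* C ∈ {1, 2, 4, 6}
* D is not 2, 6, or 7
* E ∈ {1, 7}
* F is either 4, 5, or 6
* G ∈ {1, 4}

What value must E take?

7

The 7 variables together cover exactly {1, 2, 3, 4, 5, 6, 7} — 7 values for 7 variables — and 2 appears only in C's list, so C = 2.
Among the 6 still-open variables, 6 fits only F (and all 6 values in {1, 3, 4, 5, 6, 7} must be used), so F = 6.
The 2 variables B and G are confined to {1, 4}, which locks those values in; drop them from D, E.
So E = 7.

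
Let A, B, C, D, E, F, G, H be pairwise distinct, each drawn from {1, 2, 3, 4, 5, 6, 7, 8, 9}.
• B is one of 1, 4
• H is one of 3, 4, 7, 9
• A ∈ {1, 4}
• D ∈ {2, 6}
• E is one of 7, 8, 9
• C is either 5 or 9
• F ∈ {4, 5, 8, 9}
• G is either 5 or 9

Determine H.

3

The 2 variables A and B are confined to {1, 4}, which locks those values in; drop them from F, H.
C and G share exactly the 2 values {5, 9}; by pigeonhole those values go to them, so strike 5, 9 from E, F, H.
F has just one choice, so F = 8. So E can't be 8.
That leaves E = 7. Eliminate 7 elsewhere: H.
So H = 3.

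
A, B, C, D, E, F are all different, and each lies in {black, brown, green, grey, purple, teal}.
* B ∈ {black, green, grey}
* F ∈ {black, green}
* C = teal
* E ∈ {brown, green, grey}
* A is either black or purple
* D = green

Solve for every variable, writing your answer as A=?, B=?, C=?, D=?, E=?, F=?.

A=purple, B=grey, C=teal, D=green, E=brown, F=black

C has just one choice, so C = teal.
D's domain is down to {green}, so D = green. So B, E, F can't be green.
F's domain is down to {black}, so F = black. Strike black from A, B.
A must be purple (only option left).
B must be grey (only option left). Eliminate grey elsewhere: E.
E's domain is down to {brown}, so E = brown.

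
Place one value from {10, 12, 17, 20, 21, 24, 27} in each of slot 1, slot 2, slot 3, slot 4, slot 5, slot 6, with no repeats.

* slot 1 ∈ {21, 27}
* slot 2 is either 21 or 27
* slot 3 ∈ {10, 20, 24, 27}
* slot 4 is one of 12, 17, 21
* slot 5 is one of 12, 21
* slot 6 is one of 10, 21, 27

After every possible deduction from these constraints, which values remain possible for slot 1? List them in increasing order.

slot 1 and slot 2 between them cover only {21, 27} — a naked pair. Remove those values from slot 3, slot 4, slot 5, slot 6.
That leaves slot 5 = 12. Eliminate 12 elsewhere: slot 4.
slot 6 must be 10 (only option left). So slot 3 can't be 10.
slot 4 has just one choice, so slot 4 = 17.
No further eliminations apply; slot 1 can still be any of 21, 27.

21, 27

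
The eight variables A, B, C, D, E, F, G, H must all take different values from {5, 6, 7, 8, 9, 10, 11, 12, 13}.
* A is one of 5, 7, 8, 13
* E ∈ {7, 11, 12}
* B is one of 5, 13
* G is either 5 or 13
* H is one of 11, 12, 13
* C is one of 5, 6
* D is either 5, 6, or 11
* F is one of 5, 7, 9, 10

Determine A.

8

The 2 variables B and G are confined to {5, 13}, which locks those values in; drop them from A, C, D, F, H.
C's domain is down to {6}, so C = 6. Eliminate 6 elsewhere: D.
D's domain is down to {11}, so D = 11. Eliminate 11 elsewhere: E, H.
H's domain is down to {12}, so H = 12. Strike 12 from E.
E must be 7 (only option left). Eliminate 7 elsewhere: A, F.
So A = 8.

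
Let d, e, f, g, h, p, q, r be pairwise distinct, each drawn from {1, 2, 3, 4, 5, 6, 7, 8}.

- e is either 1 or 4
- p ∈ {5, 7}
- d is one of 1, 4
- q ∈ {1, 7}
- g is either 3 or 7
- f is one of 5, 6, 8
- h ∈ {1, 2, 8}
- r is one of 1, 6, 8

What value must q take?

7

The 8 variables together cover exactly {1, 2, 3, 4, 5, 6, 7, 8} — 8 values for 8 variables — and 2 appears only in h's list, so h = 2.
Among the 7 still-open variables, 3 fits only g (and all 7 values in {1, 3, 4, 5, 6, 7, 8} must be used), so g = 3.
d and e between them cover only {1, 4} — a naked pair. Remove those values from q, r.
So q = 7.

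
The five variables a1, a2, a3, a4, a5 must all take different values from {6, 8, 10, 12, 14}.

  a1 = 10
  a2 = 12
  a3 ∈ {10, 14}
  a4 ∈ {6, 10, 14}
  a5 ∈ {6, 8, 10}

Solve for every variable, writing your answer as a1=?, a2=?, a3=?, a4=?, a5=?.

a1=10, a2=12, a3=14, a4=6, a5=8

a1 must be 10 (only option left). Strike 10 from a3, a4, a5.
That leaves a2 = 12.
a3 must be 14 (only option left). Strike 14 from a4.
a4's domain is down to {6}, so a4 = 6. Eliminate 6 elsewhere: a5.
That leaves a5 = 8.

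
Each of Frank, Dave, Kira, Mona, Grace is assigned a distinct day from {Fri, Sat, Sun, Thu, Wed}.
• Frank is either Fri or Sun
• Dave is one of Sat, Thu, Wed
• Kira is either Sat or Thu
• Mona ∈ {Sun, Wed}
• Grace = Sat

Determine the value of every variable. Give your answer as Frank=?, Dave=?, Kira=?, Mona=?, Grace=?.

Grace has just one choice, so Grace = Sat. Remove Sat from Dave, Kira.
That leaves Kira = Thu. Strike Thu from Dave.
Dave's domain is down to {Wed}, so Dave = Wed. Remove Wed from Mona.
Mona's domain is down to {Sun}, so Mona = Sun. Remove Sun from Frank.
Frank's domain is down to {Fri}, so Frank = Fri.

Frank=Fri, Dave=Wed, Kira=Thu, Mona=Sun, Grace=Sat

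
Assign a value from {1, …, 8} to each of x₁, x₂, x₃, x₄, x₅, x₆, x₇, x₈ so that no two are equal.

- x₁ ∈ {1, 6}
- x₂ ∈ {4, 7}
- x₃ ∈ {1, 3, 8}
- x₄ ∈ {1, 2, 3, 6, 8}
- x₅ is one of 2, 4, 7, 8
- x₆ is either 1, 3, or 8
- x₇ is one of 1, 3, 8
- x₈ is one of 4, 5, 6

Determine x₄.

The 8 variables draw from only 8 values {1, 2, 3, 4, 5, 6, 7, 8}, so each is used; only x₈ can be 5, hence x₈ = 5.
x₃, x₆, x₇ share exactly the 3 values {1, 3, 8}; by pigeonhole those values go to them, so strike 1, 3, 8 from x₁, x₄, x₅.
x₁'s domain is down to {6}, so x₁ = 6. Remove 6 from x₄.
So x₄ = 2.

2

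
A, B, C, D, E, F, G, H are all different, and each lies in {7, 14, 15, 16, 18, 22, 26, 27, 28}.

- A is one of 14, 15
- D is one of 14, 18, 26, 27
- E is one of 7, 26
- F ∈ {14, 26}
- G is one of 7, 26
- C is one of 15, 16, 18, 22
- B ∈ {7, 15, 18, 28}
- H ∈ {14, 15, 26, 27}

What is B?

E and G between them cover only {7, 26} — a naked pair. Remove those values from B, D, F, H.
F must be 14 (only option left). So A, D, H can't be 14.
That leaves A = 15. Eliminate 15 elsewhere: B, C, H.
H must be 27 (only option left). Remove 27 from D.
D's domain is down to {18}, so D = 18. So B, C can't be 18.
So B = 28.

28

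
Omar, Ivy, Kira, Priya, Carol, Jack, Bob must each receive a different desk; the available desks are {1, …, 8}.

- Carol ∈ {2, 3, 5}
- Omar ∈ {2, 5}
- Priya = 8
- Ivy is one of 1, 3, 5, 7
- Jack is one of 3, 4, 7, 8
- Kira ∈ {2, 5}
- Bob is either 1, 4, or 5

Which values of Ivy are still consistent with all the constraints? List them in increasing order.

1, 7

Priya's domain is down to {8}, so Priya = 8. Eliminate 8 elsewhere: Jack.
The 2 variables Omar and Kira are confined to {2, 5}, which locks those values in; drop them from Ivy, Carol, Bob.
That leaves Carol = 3. Remove 3 from Ivy, Jack.
No further eliminations apply; Ivy can still be any of 1, 7.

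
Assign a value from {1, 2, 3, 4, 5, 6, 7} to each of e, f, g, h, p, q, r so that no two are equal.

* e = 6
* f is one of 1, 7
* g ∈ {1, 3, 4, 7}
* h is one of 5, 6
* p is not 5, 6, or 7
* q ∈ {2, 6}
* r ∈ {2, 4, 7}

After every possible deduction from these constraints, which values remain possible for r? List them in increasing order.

4, 7

e has just one choice, so e = 6. Eliminate 6 elsewhere: h, q.
h's domain is down to {5}, so h = 5.
q's domain is down to {2}, so q = 2. Strike 2 from p, r.
No further eliminations apply; r can still be any of 4, 7.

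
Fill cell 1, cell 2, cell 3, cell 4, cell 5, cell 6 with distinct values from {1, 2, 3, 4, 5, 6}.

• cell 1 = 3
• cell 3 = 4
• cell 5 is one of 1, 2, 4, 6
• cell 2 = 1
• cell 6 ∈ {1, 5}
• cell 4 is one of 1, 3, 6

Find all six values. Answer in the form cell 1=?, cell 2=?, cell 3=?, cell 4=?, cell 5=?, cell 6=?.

cell 1's domain is down to {3}, so cell 1 = 3. So cell 4 can't be 3.
cell 2 has just one choice, so cell 2 = 1. Remove 1 from cell 4, cell 5, cell 6.
cell 3 must be 4 (only option left). So cell 5 can't be 4.
cell 4 must be 6 (only option left). So cell 5 can't be 6.
That leaves cell 5 = 2.
cell 6's domain is down to {5}, so cell 6 = 5.

cell 1=3, cell 2=1, cell 3=4, cell 4=6, cell 5=2, cell 6=5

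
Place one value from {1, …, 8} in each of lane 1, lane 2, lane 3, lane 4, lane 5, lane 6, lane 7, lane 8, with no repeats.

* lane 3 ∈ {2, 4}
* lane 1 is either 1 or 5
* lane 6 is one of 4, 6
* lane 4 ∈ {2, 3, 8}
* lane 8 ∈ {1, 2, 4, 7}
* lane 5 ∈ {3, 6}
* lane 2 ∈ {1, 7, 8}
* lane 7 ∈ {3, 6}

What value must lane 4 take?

The 8 variables together cover exactly {1, 2, 3, 4, 5, 6, 7, 8} — 8 values for 8 variables — and 5 appears only in lane 1's list, so lane 1 = 5.
The 2 variables lane 5 and lane 7 are confined to {3, 6}, which locks those values in; drop them from lane 4, lane 6.
That leaves lane 6 = 4. Remove 4 from lane 3, lane 8.
lane 3 has just one choice, so lane 3 = 2. Strike 2 from lane 4, lane 8.
So lane 4 = 8.

8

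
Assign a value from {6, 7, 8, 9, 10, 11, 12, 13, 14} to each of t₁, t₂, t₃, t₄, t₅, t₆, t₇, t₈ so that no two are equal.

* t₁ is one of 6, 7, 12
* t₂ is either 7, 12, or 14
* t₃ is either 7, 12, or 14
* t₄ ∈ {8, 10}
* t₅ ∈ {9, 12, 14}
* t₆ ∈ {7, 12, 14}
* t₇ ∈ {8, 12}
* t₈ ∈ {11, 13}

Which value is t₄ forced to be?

The 3 variables t₂, t₃, t₆ are confined to {7, 12, 14}, which locks those values in; drop them from t₁, t₅, t₇.
t₁ has just one choice, so t₁ = 6.
t₅ has just one choice, so t₅ = 9.
t₇ has just one choice, so t₇ = 8. Strike 8 from t₄.
So t₄ = 10.

10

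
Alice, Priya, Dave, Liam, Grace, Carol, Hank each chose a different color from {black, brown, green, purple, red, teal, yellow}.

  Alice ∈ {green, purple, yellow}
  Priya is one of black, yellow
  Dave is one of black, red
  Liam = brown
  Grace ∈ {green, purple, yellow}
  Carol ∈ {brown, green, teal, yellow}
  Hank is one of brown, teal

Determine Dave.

Liam must be brown (only option left). Remove brown from Carol, Hank.
Hank has just one choice, so Hank = teal. Remove teal from Carol.
The 5 still-open variables together cover exactly {black, green, purple, red, yellow} — 5 values for 5 variables — and red appears only in Dave's list, so Dave = red.

red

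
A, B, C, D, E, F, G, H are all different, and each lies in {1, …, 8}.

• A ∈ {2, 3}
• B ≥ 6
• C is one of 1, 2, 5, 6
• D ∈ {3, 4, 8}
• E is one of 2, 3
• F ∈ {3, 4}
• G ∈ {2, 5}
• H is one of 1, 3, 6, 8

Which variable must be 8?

Among the 8 variables, 7 fits only B (and all 8 values in {1, 2, 3, 4, 5, 6, 7, 8} must be used), so B = 7.
A and E between them cover only {2, 3} — a naked pair. Remove those values from C, D, F, G, H.
That leaves F = 4. Strike 4 from D.
So 8 goes to D.

D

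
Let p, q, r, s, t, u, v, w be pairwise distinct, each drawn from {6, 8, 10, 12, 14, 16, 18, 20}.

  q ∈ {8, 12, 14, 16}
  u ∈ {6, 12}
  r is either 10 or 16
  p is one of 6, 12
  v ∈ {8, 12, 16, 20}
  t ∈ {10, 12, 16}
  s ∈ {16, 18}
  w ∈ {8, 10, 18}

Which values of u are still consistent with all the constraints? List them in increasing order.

Among the 8 variables, 14 fits only q (and all 8 values in {6, 8, 10, 12, 14, 16, 18, 20} must be used), so q = 14.
Among the 7 still-open variables, 20 fits only v (and all 7 values in {6, 8, 10, 12, 16, 18, 20} must be used), so v = 20.
Among the 6 still-open variables, 8 fits only w (and all 6 values in {6, 8, 10, 12, 16, 18} must be used), so w = 8.
Among the 5 still-open variables, 18 fits only s (and all 5 values in {6, 10, 12, 16, 18} must be used), so s = 18.
p and u between them cover only {6, 12} — a naked pair. Remove those values from t.
No further eliminations apply; u can still be any of 6, 12.

6, 12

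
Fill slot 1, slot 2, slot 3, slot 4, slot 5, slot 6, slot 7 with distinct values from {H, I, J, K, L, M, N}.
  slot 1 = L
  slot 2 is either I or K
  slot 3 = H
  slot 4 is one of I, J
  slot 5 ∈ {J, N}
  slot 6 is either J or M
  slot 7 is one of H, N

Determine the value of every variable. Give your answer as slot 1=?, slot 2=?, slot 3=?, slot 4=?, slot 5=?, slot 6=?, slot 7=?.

slot 1=L, slot 2=K, slot 3=H, slot 4=I, slot 5=J, slot 6=M, slot 7=N

slot 1's domain is down to {L}, so slot 1 = L.
slot 3's domain is down to {H}, so slot 3 = H. So slot 7 can't be H.
slot 7 has just one choice, so slot 7 = N. Remove N from slot 5.
That leaves slot 5 = J. So slot 4, slot 6 can't be J.
That leaves slot 6 = M.
slot 4's domain is down to {I}, so slot 4 = I. Eliminate I elsewhere: slot 2.
slot 2's domain is down to {K}, so slot 2 = K.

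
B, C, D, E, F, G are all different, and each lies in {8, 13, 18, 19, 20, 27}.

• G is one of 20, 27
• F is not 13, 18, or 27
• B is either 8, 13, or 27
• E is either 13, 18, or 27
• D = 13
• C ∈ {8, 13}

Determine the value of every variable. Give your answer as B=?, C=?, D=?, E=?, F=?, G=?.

D must be 13 (only option left). So B, C, E can't be 13.
That leaves C = 8. Strike 8 from B, F.
B has just one choice, so B = 27. So E, G can't be 27.
E has just one choice, so E = 18.
That leaves G = 20. So F can't be 20.
F must be 19 (only option left).

B=27, C=8, D=13, E=18, F=19, G=20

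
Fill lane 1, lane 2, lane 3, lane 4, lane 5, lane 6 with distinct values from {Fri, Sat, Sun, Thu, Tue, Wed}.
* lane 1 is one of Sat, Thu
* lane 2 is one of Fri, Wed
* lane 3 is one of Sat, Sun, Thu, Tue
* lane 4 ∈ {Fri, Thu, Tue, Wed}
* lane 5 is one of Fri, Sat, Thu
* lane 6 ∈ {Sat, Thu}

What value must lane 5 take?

Fri

The 6 variables draw from only 6 values {Fri, Sat, Sun, Thu, Tue, Wed}, so each is used; only lane 3 can be Sun, hence lane 3 = Sun.
The 5 still-open variables together cover exactly {Fri, Sat, Thu, Tue, Wed} — 5 values for 5 variables — and Tue appears only in lane 4's list, so lane 4 = Tue.
The 4 still-open variables together cover exactly {Fri, Sat, Thu, Wed} — 4 values for 4 variables — and Wed appears only in lane 2's list, so lane 2 = Wed.
Among the 3 still-open variables, Fri fits only lane 5 (and all 3 values in {Fri, Sat, Thu} must be used), so lane 5 = Fri.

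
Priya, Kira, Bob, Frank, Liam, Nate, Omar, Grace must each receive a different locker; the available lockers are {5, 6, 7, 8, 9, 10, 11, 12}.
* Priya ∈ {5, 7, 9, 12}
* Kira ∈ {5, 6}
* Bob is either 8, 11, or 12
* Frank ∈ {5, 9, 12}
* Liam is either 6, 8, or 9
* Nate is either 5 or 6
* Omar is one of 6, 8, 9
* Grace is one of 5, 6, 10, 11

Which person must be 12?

Frank

Among the 8 variables, 7 fits only Priya (and all 8 values in {5, 6, 7, 8, 9, 10, 11, 12} must be used), so Priya = 7.
The 7 still-open variables draw from only 7 values {5, 6, 8, 9, 10, 11, 12}, so each is used; only Grace can be 10, hence Grace = 10.
Among the 6 still-open variables, 11 fits only Bob (and all 6 values in {5, 6, 8, 9, 11, 12} must be used), so Bob = 11.
The 5 still-open variables draw from only 5 values {5, 6, 8, 9, 12}, so each is used; only Frank can be 12, hence Frank = 12.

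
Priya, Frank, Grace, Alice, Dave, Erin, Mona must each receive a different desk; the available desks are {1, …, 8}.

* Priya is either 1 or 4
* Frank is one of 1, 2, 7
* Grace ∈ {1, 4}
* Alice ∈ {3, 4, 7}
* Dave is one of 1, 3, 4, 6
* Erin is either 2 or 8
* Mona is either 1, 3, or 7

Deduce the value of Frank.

Among the 7 variables, 6 fits only Dave (and all 7 values in {1, 2, 3, 4, 6, 7, 8} must be used), so Dave = 6.
The 6 still-open variables draw from only 6 values {1, 2, 3, 4, 7, 8}, so each is used; only Erin can be 8, hence Erin = 8.
The 5 still-open variables together cover exactly {1, 2, 3, 4, 7} — 5 values for 5 variables — and 2 appears only in Frank's list, so Frank = 2.

2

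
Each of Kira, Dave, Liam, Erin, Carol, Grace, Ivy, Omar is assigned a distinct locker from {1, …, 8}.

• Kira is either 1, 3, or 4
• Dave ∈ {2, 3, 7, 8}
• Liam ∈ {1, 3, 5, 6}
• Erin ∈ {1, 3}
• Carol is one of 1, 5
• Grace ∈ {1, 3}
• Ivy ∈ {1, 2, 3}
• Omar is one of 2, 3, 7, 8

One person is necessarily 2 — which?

Ivy

The 8 variables draw from only 8 values {1, 2, 3, 4, 5, 6, 7, 8}, so each is used; only Kira can be 4, hence Kira = 4.
Among the 7 still-open variables, 6 fits only Liam (and all 7 values in {1, 2, 3, 5, 6, 7, 8} must be used), so Liam = 6.
The 6 still-open variables draw from only 6 values {1, 2, 3, 5, 7, 8}, so each is used; only Carol can be 5, hence Carol = 5.
The 2 variables Erin and Grace are confined to {1, 3}, which locks those values in; drop them from Dave, Ivy, Omar.
So 2 goes to Ivy.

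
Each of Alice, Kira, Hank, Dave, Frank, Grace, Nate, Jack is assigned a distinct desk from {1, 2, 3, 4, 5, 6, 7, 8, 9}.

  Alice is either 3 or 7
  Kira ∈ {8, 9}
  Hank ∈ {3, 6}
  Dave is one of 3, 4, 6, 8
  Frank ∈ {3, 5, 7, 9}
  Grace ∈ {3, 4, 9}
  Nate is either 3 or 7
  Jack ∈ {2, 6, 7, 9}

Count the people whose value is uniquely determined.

3

The 8 variables together cover exactly {2, 3, 4, 5, 6, 7, 8, 9} — 8 values for 8 variables — and 2 appears only in Jack's list, so Jack = 2.
Among the 7 still-open variables, 5 fits only Frank (and all 7 values in {3, 4, 5, 6, 7, 8, 9} must be used), so Frank = 5.
Alice and Nate share exactly the 2 values {3, 7}; by pigeonhole those values go to them, so strike 3, 7 from Hank, Dave, Grace.
Hank must be 6 (only option left). Remove 6 from Dave.
Determined: Hank=6, Frank=5, Jack=2. The other people each still have more than one consistent value. That makes 3.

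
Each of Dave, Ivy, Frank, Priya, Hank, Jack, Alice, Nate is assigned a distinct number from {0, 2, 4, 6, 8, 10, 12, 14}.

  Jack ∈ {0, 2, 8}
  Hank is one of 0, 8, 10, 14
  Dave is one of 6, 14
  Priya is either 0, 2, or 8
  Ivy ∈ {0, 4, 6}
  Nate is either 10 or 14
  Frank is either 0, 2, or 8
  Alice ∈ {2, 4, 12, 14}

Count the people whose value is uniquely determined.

The 8 variables draw from only 8 values {0, 2, 4, 6, 8, 10, 12, 14}, so each is used; only Alice can be 12, hence Alice = 12.
The 7 still-open variables draw from only 7 values {0, 2, 4, 6, 8, 10, 14}, so each is used; only Ivy can be 4, hence Ivy = 4.
The 6 still-open variables draw from only 6 values {0, 2, 6, 8, 10, 14}, so each is used; only Dave can be 6, hence Dave = 6.
Frank, Priya, Jack between them cover only {0, 2, 8} — a naked triple. Remove those values from Hank.
Determined: Dave=6, Ivy=4, Alice=12. The other people each still have more than one consistent value. That makes 3.

3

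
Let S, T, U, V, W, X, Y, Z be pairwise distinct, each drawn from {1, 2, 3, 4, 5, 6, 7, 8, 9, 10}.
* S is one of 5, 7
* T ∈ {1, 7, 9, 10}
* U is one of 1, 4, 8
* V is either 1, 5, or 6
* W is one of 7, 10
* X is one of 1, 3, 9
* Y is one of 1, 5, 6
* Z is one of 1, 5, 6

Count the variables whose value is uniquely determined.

4

The 3 variables V, Y, Z are confined to {1, 5, 6}, which locks those values in; drop them from S, T, U, X.
That leaves S = 7. Remove 7 from T, W.
W's domain is down to {10}, so W = 10. Remove 10 from T.
T must be 9 (only option left). So X can't be 9.
That leaves X = 3.
Determined: S=7, T=9, W=10, X=3. The other variables each still have more than one consistent value. That makes 4.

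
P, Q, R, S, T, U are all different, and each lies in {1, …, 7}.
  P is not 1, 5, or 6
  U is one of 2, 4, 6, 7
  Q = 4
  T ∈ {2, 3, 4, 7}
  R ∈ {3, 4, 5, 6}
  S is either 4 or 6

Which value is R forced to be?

Q's domain is down to {4}, so Q = 4. So P, R, S, T, U can't be 4.
S's domain is down to {6}, so S = 6. Eliminate 6 elsewhere: R, U.
Among the 4 still-open variables, 5 fits only R (and all 4 values in {2, 3, 5, 7} must be used), so R = 5.

5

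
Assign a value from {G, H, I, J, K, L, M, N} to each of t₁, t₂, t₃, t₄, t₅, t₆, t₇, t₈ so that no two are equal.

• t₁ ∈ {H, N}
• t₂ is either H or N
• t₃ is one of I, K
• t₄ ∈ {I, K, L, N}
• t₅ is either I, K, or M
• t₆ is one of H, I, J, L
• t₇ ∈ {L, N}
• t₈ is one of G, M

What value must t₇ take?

The 8 variables together cover exactly {G, H, I, J, K, L, M, N} — 8 values for 8 variables — and G appears only in t₈'s list, so t₈ = G.
The 7 still-open variables together cover exactly {H, I, J, K, L, M, N} — 7 values for 7 variables — and J appears only in t₆'s list, so t₆ = J.
Among the 6 still-open variables, M fits only t₅ (and all 6 values in {H, I, K, L, M, N} must be used), so t₅ = M.
t₁ and t₂ between them cover only {H, N} — a naked pair. Remove those values from t₄, t₇.
So t₇ = L.

L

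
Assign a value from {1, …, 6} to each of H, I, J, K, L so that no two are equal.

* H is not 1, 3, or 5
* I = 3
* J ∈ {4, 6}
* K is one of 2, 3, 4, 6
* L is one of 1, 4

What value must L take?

1

I has just one choice, so I = 3. Eliminate 3 elsewhere: K.
The 4 still-open variables together cover exactly {1, 2, 4, 6} — 4 values for 4 variables — and 1 appears only in L's list, so L = 1.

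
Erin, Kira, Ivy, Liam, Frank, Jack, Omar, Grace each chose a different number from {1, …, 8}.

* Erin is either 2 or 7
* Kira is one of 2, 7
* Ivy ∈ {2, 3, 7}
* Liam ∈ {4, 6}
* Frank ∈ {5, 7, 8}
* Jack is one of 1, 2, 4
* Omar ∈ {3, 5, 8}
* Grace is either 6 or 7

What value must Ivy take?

The 8 variables draw from only 8 values {1, 2, 3, 4, 5, 6, 7, 8}, so each is used; only Jack can be 1, hence Jack = 1.
Among the 7 still-open variables, 4 fits only Liam (and all 7 values in {2, 3, 4, 5, 6, 7, 8} must be used), so Liam = 4.
The 6 still-open variables draw from only 6 values {2, 3, 5, 6, 7, 8}, so each is used; only Grace can be 6, hence Grace = 6.
Erin and Kira share exactly the 2 values {2, 7}; by pigeonhole those values go to them, so strike 2, 7 from Ivy, Frank.
So Ivy = 3.

3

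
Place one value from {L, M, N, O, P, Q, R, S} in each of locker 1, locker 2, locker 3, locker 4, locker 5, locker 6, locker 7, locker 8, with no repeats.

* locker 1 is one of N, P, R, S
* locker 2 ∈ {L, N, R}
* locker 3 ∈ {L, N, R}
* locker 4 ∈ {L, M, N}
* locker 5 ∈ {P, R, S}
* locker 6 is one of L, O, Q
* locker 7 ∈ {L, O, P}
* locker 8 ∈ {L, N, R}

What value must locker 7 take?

The 8 variables together cover exactly {L, M, N, O, P, Q, R, S} — 8 values for 8 variables — and M appears only in locker 4's list, so locker 4 = M.
The 7 still-open variables draw from only 7 values {L, N, O, P, Q, R, S}, so each is used; only locker 6 can be Q, hence locker 6 = Q.
The 6 still-open variables together cover exactly {L, N, O, P, R, S} — 6 values for 6 variables — and O appears only in locker 7's list, so locker 7 = O.

O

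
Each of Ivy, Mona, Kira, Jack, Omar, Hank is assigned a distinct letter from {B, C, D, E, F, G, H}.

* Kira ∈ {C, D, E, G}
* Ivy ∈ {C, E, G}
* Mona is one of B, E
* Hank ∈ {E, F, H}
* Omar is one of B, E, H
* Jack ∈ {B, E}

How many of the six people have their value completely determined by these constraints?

2

Mona and Jack share exactly the 2 values {B, E}; by pigeonhole those values go to them, so strike B, E from Ivy, Kira, Omar, Hank.
Omar has just one choice, so Omar = H. Remove H from Hank.
Hank has just one choice, so Hank = F.
Determined: Omar=H, Hank=F. The other people each still have more than one consistent value. That makes 2.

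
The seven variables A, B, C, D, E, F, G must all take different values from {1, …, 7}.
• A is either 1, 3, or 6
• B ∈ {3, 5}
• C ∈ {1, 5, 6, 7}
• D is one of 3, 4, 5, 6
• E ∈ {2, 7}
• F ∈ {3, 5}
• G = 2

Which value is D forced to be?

4

G has just one choice, so G = 2. Remove 2 from E.
E has just one choice, so E = 7. Eliminate 7 elsewhere: C.
Among the 5 still-open variables, 4 fits only D (and all 5 values in {1, 3, 4, 5, 6} must be used), so D = 4.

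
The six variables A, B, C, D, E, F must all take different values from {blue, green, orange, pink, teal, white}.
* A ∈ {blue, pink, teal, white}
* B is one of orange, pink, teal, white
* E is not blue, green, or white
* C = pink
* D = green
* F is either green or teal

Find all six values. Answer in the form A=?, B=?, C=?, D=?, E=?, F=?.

C has just one choice, so C = pink. Remove pink from A, B, E.
D's domain is down to {green}, so D = green. Remove green from F.
F must be teal (only option left). So A, B, E can't be teal.
That leaves E = orange. Eliminate orange elsewhere: B.
That leaves B = white. Strike white from A.
A has just one choice, so A = blue.

A=blue, B=white, C=pink, D=green, E=orange, F=teal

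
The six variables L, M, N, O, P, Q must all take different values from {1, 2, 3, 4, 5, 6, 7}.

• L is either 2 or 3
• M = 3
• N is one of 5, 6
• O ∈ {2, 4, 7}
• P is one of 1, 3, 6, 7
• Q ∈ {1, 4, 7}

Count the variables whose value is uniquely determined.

2

M's domain is down to {3}, so M = 3. So L, P can't be 3.
That leaves L = 2. Strike 2 from O.
Determined: L=2, M=3. The other variables each still have more than one consistent value. That makes 2.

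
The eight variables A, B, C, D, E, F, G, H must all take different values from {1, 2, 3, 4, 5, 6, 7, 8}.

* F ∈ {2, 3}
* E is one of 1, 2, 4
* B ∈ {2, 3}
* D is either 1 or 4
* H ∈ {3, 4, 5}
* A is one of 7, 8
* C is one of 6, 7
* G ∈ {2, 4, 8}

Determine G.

The 8 variables draw from only 8 values {1, 2, 3, 4, 5, 6, 7, 8}, so each is used; only H can be 5, hence H = 5.
Among the 7 still-open variables, 6 fits only C (and all 7 values in {1, 2, 3, 4, 6, 7, 8} must be used), so C = 6.
The 6 still-open variables together cover exactly {1, 2, 3, 4, 7, 8} — 6 values for 6 variables — and 7 appears only in A's list, so A = 7.
Among the 5 still-open variables, 8 fits only G (and all 5 values in {1, 2, 3, 4, 8} must be used), so G = 8.

8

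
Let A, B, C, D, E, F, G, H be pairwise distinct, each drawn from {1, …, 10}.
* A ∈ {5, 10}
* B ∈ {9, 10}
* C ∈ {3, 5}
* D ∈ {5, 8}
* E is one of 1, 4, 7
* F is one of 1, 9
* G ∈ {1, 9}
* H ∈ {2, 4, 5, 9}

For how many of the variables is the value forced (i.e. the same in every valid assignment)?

F and G share exactly the 2 values {1, 9}; by pigeonhole those values go to them, so strike 1, 9 from B, E, H.
B's domain is down to {10}, so B = 10. Remove 10 from A.
That leaves A = 5. Remove 5 from C, D, H.
C must be 3 (only option left).
That leaves D = 8.
Determined: A=5, B=10, C=3, D=8. The other variables each still have more than one consistent value. That makes 4.

4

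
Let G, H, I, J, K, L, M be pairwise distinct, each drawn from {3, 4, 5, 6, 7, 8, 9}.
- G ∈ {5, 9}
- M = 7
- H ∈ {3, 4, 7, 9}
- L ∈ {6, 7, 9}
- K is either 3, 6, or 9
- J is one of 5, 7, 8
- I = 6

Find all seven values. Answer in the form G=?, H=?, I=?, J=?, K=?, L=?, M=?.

I's domain is down to {6}, so I = 6. So K, L can't be 6.
M's domain is down to {7}, so M = 7. Eliminate 7 elsewhere: H, J, L.
L has just one choice, so L = 9. Remove 9 from G, H, K.
G's domain is down to {5}, so G = 5. Eliminate 5 elsewhere: J.
J must be 8 (only option left).
K's domain is down to {3}, so K = 3. Eliminate 3 elsewhere: H.
That leaves H = 4.

G=5, H=4, I=6, J=8, K=3, L=9, M=7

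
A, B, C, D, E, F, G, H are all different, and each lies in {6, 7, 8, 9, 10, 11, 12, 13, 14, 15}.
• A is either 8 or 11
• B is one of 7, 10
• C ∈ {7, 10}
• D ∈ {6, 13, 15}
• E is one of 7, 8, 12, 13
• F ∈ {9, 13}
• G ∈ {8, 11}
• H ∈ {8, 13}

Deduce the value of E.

12

The 2 variables A and G are confined to {8, 11}, which locks those values in; drop them from E, H.
H must be 13 (only option left). Remove 13 from D, E, F.
F has just one choice, so F = 9.
The 2 variables B and C are confined to {7, 10}, which locks those values in; drop them from E.
So E = 12.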